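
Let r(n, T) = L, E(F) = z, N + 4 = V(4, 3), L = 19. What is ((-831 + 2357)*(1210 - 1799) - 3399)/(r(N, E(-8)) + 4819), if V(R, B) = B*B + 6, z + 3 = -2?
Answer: -902213/4838 ≈ -186.48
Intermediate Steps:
z = -5 (z = -3 - 2 = -5)
V(R, B) = 6 + B**2 (V(R, B) = B**2 + 6 = 6 + B**2)
N = 11 (N = -4 + (6 + 3**2) = -4 + (6 + 9) = -4 + 15 = 11)
E(F) = -5
r(n, T) = 19
((-831 + 2357)*(1210 - 1799) - 3399)/(r(N, E(-8)) + 4819) = ((-831 + 2357)*(1210 - 1799) - 3399)/(19 + 4819) = (1526*(-589) - 3399)/4838 = (-898814 - 3399)*(1/4838) = -902213*1/4838 = -902213/4838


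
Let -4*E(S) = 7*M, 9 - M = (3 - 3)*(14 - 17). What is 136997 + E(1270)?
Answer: 547925/4 ≈ 1.3698e+5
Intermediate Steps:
M = 9 (M = 9 - (3 - 3)*(14 - 17) = 9 - 0*(-3) = 9 - 1*0 = 9 + 0 = 9)
E(S) = -63/4 (E(S) = -7*9/4 = -1/4*63 = -63/4)
136997 + E(1270) = 136997 - 63/4 = 547925/4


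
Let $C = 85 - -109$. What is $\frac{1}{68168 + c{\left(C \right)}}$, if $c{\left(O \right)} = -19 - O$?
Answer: $\frac{1}{67955} \approx 1.4716 \cdot 10^{-5}$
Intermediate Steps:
$C = 194$ ($C = 85 + 109 = 194$)
$\frac{1}{68168 + c{\left(C \right)}} = \frac{1}{68168 - 213} = \frac{1}{67955}$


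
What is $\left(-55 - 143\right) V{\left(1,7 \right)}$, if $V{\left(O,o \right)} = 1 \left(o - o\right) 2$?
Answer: $0$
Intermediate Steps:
$V{\left(O,o \right)} = 0$ ($V{\left(O,o \right)} = 1 \cdot 0 \cdot 2 = 0 \cdot 2 = 0$)
$\left(-55 - 143\right) V{\left(1,7 \right)} = \left(-55 - 143\right) 0 = \left(-198\right) 0 = 0$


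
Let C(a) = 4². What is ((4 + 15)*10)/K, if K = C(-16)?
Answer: 95/8 ≈ 11.875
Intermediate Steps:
C(a) = 16
K = 16
((4 + 15)*10)/K = ((4 + 15)*10)/16 = (19*10)*(1/16) = 190*(1/16) = 95/8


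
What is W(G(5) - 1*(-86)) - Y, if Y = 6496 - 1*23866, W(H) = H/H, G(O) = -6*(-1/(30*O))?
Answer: 17371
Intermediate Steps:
G(O) = 1/(5*O) (G(O) = -6*(-1/(30*O)) = -(-1)/(5*O) = 1/(5*O))
W(H) = 1
Y = -17370 (Y = 6496 - 23866 = -17370)
W(G(5) - 1*(-86)) - Y = 1 - 1*(-17370) = 1 + 17370 = 17371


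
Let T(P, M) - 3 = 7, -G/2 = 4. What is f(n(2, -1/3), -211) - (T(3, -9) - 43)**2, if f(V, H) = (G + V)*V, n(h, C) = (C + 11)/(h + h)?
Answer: -9929/9 ≈ -1103.2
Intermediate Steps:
G = -8 (G = -2*4 = -8)
T(P, M) = 10 (T(P, M) = 3 + 7 = 10)
n(h, C) = (11 + C)/(2*h) (n(h, C) = (11 + C)/((2*h)) = (11 + C)*(1/(2*h)) = (11 + C)/(2*h))
f(V, H) = V*(-8 + V) (f(V, H) = (-8 + V)*V = V*(-8 + V))
f(n(2, -1/3), -211) - (T(3, -9) - 43)**2 = ((1/2)*(11 - 1/3)/2)*(-8 + (1/2)*(11 - 1/3)/2) - (10 - 43)**2 = ((1/2)*(1/2)*(11 - 1*1/3))*(-8 + (1/2)*(1/2)*(11 - 1*1/3)) - 1*(-33)**2 = ((1/2)*(1/2)*(11 - 1/3))*(-8 + (1/2)*(1/2)*(11 - 1/3)) - 1*1089 = ((1/2)*(1/2)*(32/3))*(-8 + (1/2)*(1/2)*(32/3)) - 1089 = 8*(-8 + 8/3)/3 - 1089 = (8/3)*(-16/3) - 1089 = -128/9 - 1089 = -9929/9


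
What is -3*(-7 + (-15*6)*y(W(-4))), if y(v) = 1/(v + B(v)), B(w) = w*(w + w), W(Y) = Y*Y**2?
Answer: 85479/4064 ≈ 21.033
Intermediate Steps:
W(Y) = Y**3
B(w) = 2*w**2 (B(w) = w*(2*w) = 2*w**2)
y(v) = 1/(v + 2*v**2)
-3*(-7 + (-15*6)*y(W(-4))) = -3*(-7 + (-15*6)*(1/(((-4)**3)*(1 + 2*(-4)**3)))) = -3*(-7 + (-3*30)*(1/((-64)*(1 + 2*(-64))))) = -3*(-7 - (-45)/(32*(1 - 128))) = -3*(-7 - (-45)/(32*(-127))) = -3*(-7 - (-45)*(-1)/(32*127)) = -3*(-7 - 90*1/8128) = -3*(-7 - 45/4064) = -3*(-28493/4064) = 85479/4064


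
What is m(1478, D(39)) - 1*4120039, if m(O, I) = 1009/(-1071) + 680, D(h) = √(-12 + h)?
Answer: -4411834498/1071 ≈ -4.1194e+6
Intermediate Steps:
m(O, I) = 727271/1071 (m(O, I) = 1009*(-1/1071) + 680 = -1009/1071 + 680 = 727271/1071)
m(1478, D(39)) - 1*4120039 = 727271/1071 - 1*4120039 = 727271/1071 - 4120039 = -4411834498/1071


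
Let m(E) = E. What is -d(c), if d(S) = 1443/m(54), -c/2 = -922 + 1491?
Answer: -481/18 ≈ -26.722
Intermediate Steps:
c = -1138 (c = -2*(-922 + 1491) = -2*569 = -1138)
d(S) = 481/18 (d(S) = 1443/54 = 1443*(1/54) = 481/18)
-d(c) = -1*481/18 = -481/18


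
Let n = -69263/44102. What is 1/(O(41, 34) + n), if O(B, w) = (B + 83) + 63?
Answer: 44102/8177811 ≈ 0.0053929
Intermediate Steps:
n = -69263/44102 (n = -69263*1/44102 = -69263/44102 ≈ -1.5705)
O(B, w) = 146 + B (O(B, w) = (83 + B) + 63 = 146 + B)
1/(O(41, 34) + n) = 1/((146 + 41) - 69263/44102) = 1/(187 - 69263/44102) = 1/(8177811/44102) = 44102/8177811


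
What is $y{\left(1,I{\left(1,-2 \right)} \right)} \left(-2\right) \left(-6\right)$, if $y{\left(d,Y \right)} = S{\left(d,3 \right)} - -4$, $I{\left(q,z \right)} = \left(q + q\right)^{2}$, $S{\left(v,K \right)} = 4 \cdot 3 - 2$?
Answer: $168$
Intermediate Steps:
$S{\left(v,K \right)} = 10$ ($S{\left(v,K \right)} = 12 - 2 = 10$)
$I{\left(q,z \right)} = 4 q^{2}$ ($I{\left(q,z \right)} = \left(2 q\right)^{2} = 4 q^{2}$)
$y{\left(d,Y \right)} = 14$ ($y{\left(d,Y \right)} = 10 - -4 = 10 + 4 = 14$)
$y{\left(1,I{\left(1,-2 \right)} \right)} \left(-2\right) \left(-6\right) = 14 \left(-2\right) \left(-6\right) = \left(-28\right) \left(-6\right) = 168$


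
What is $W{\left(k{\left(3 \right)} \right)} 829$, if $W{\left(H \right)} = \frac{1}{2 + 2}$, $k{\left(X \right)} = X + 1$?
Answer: $\frac{829}{4} \approx 207.25$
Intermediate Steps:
$k{\left(X \right)} = 1 + X$
$W{\left(H \right)} = \frac{1}{4}$
$W{\left(k{\left(3 \right)} \right)} 829 = \frac{1}{4} \cdot 829 = \frac{829}{4}$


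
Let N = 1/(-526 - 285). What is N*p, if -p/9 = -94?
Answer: -846/811 ≈ -1.0432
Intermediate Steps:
p = 846 (p = -9*(-94) = 846)
N = -1/811 (N = 1/(-811) = -1/811 ≈ -0.0012330)
N*p = -1/811*846 = -846/811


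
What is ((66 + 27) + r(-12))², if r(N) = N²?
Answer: 56169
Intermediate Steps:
((66 + 27) + r(-12))² = ((66 + 27) + (-12)²)² = (93 + 144)² = 237² = 56169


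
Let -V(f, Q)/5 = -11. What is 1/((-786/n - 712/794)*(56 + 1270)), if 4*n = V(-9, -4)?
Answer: -21835/1681033848 ≈ -1.2989e-5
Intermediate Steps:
V(f, Q) = 55 (V(f, Q) = -5*(-11) = 55)
n = 55/4 (n = (¼)*55 = 55/4 ≈ 13.750)
1/((-786/n - 712/794)*(56 + 1270)) = 1/((-786/55/4 - 712/794)*(56 + 1270)) = 1/((-786*4/55 - 712*1/794)*1326) = 1/((-3144/55 - 356/397)*1326) = 1/(-1267748/21835*1326) = 1/(-1681033848/21835) = -21835/1681033848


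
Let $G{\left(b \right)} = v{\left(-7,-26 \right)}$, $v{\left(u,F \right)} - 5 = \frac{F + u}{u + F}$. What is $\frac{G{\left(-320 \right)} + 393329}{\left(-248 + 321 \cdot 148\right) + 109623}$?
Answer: $\frac{393335}{156883} \approx 2.5072$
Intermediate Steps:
$v{\left(u,F \right)} = 6$ ($v{\left(u,F \right)} = 5 + \frac{F + u}{u + F} = 5 + \frac{F + u}{F + u} = 5 + 1 = 6$)
$G{\left(b \right)} = 6$
$\frac{G{\left(-320 \right)} + 393329}{\left(-248 + 321 \cdot 148\right) + 109623} = \frac{6 + 393329}{\left(-248 + 321 \cdot 148\right) + 109623} = \frac{393335}{\left(-248 + 47508\right) + 109623} = \frac{393335}{47260 + 109623} = \frac{393335}{156883}$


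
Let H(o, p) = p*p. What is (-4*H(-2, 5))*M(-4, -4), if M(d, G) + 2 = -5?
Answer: 700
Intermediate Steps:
M(d, G) = -7 (M(d, G) = -2 - 5 = -7)
H(o, p) = p²
(-4*H(-2, 5))*M(-4, -4) = -4*5²*(-7) = -4*25*(-7) = -100*(-7) = 700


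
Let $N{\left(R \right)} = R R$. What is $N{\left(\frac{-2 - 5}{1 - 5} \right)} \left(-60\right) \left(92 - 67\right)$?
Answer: $- \frac{18375}{4} \approx -4593.8$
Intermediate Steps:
$N{\left(R \right)} = R^{2}$
$N{\left(\frac{-2 - 5}{1 - 5} \right)} \left(-60\right) \left(92 - 67\right) = \left(\frac{-2 - 5}{1 - 5}\right)^{2} \left(-60\right) \left(92 - 67\right) = \left(- \frac{7}{-4}\right)^{2} \left(-60\right) \left(92 - 67\right) = \left(\left(-7\right) \left(- \frac{1}{4}\right)\right)^{2} \left(-60\right) 25 = \left(\frac{7}{4}\right)^{2} \left(-60\right) 25 = \frac{49}{16} \left(-60\right) 25 = \left(- \frac{735}{4}\right) 25 = - \frac{18375}{4}$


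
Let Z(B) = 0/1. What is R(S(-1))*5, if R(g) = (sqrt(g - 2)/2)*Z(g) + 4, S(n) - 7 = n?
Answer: 20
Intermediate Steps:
S(n) = 7 + n
Z(B) = 0 (Z(B) = 0*1 = 0)
R(g) = 4 (R(g) = (sqrt(g - 2)/2)*0 + 4 = (sqrt(-2 + g)*(1/2))*0 + 4 = (sqrt(-2 + g)/2)*0 + 4 = 0 + 4 = 4)
R(S(-1))*5 = 4*5 = 20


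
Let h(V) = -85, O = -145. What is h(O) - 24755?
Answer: -24840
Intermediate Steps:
h(O) - 24755 = -85 - 24755 = -24840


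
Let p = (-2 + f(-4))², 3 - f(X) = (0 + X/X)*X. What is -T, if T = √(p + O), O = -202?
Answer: -I*√177 ≈ -13.304*I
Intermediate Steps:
f(X) = 3 - X (f(X) = 3 - (0 + X/X)*X = 3 - (0 + 1)*X = 3 - X)
p = 25 (p = (-2 + (3 - 1*(-4)))² = (-2 + (3 + 4))² = (-2 + 7)² = 5² = 25)
T = I*√177 (T = √(25 - 202) = √(-177) = I*√177 ≈ 13.304*I)
-T = -I*√177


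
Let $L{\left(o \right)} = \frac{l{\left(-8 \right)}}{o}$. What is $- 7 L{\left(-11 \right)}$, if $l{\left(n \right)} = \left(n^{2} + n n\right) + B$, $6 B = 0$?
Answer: $\frac{896}{11} \approx 81.455$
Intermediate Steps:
$B = 0$ ($B = \frac{1}{6} \cdot 0 = 0$)
$l{\left(n \right)} = 2 n^{2}$ ($l{\left(n \right)} = \left(n^{2} + n n\right) + 0 = \left(n^{2} + n^{2}\right) + 0 = 2 n^{2} + 0 = 2 n^{2}$)
$L{\left(o \right)} = \frac{128}{o}$ ($L{\left(o \right)} = \frac{2 \left(-8\right)^{2}}{o} = \frac{2 \cdot 64}{o} = \frac{128}{o}$)
$- 7 L{\left(-11 \right)} = - 7 \frac{128}{-11} = - 7 \cdot 128 \left(- \frac{1}{11}\right) = \left(-7\right) \left(- \frac{128}{11}\right) = \frac{896}{11}$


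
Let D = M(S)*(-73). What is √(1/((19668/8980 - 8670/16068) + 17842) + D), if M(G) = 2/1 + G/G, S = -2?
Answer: I*√2520375573434374371798669/107277990321 ≈ 14.799*I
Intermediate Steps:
M(G) = 3 (M(G) = 2*1 + 1 = 2 + 1 = 3)
D = -219 (D = 3*(-73) = -219)
√(1/((19668/8980 - 8670/16068) + 17842) + D) = √(1/((19668/8980 - 8670/16068) + 17842) - 219) = √(1/((19668*(1/8980) - 8670*1/16068) + 17842) - 219) = √(1/((4917/2245 - 1445/2678) + 17842) - 219) = √(1/(9923701/6012110 + 17842) - 219) = √(1/(107277990321/6012110) - 219) = √(6012110/107277990321 - 219) = √(-23493873868189/107277990321) = I*√2520375573434374371798669/107277990321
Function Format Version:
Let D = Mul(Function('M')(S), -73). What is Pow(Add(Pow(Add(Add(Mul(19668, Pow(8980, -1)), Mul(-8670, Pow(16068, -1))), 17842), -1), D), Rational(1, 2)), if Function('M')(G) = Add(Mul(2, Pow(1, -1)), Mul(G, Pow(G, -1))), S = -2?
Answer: Mul(Rational(1, 107277990321), I, Pow(2520375573434374371798669, Rational(1, 2))) ≈ Mul(14.799, I)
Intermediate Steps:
Function('M')(G) = 3 (Function('M')(G) = Add(Mul(2, 1), 1) = Add(2, 1) = 3)
D = -219 (D = Mul(3, -73) = -219)
Pow(Add(Pow(Add(Add(Mul(19668, Pow(8980, -1)), Mul(-8670, Pow(16068, -1))), 17842), -1), D), Rational(1, 2)) = Pow(Add(Pow(Add(Add(Mul(19668, Pow(8980, -1)), Mul(-8670, Pow(16068, -1))), 17842), -1), -219), Rational(1, 2)) = Pow(Add(Pow(Add(Add(Mul(19668, Rational(1, 8980)), Mul(-8670, Rational(1, 16068))), 17842), -1), -219), Rational(1, 2)) = Pow(Add(Pow(Add(Add(Rational(4917, 2245), Rational(-1445, 2678)), 17842), -1), -219), Rational(1, 2)) = Pow(Add(Pow(Add(Rational(9923701, 6012110), 17842), -1), -219), Rational(1, 2)) = Pow(Add(Pow(Rational(107277990321, 6012110), -1), -219), Rational(1, 2)) = Pow(Add(Rational(6012110, 107277990321), -219), Rational(1, 2)) = Pow(Rational(-23493873868189, 107277990321), Rational(1, 2)) = Mul(Rational(1, 107277990321), I, Pow(2520375573434374371798669, Rational(1, 2)))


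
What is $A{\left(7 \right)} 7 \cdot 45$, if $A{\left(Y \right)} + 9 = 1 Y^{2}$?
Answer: $12600$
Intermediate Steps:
$A{\left(Y \right)} = -9 + Y^{2}$ ($A{\left(Y \right)} = -9 + 1 Y^{2} = -9 + Y^{2}$)
$A{\left(7 \right)} 7 \cdot 45 = \left(-9 + 7^{2}\right) 7 \cdot 45 = \left(-9 + 49\right) 7 \cdot 45 = 40 \cdot 7 \cdot 45 = 280 \cdot 45 = 12600$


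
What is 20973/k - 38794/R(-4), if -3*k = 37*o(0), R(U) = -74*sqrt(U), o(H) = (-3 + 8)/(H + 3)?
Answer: -188757/185 - 19397*I/74 ≈ -1020.3 - 262.12*I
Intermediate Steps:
o(H) = 5/(3 + H)
k = -185/9 (k = -37*5/(3 + 0)/3 = -37*5/3/3 = -37*5*(1/3)/3 = -37*5/(3*3) = -1/3*185/3 = -185/9 ≈ -20.556)
20973/k - 38794/R(-4) = 20973/(-185/9) - 38794*I/148 = 20973*(-9/185) - 38794*I/148 = -188757/185 - 38794*I/148 = -188757/185 - 19397*I/74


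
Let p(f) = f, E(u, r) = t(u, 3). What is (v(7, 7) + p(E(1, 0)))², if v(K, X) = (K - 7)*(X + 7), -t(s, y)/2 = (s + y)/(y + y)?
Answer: 16/9 ≈ 1.7778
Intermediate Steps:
t(s, y) = -(s + y)/y (t(s, y) = -2*(s + y)/(y + y) = -2*(s + y)/(2*y) = -2*(s + y)*1/(2*y) = -(s + y)/y)
v(K, X) = (-7 + K)*(7 + X)
E(u, r) = -1 - u/3 (E(u, r) = (-u - 1*3)/3 = (-u - 3)/3 = (-3 - u)/3 = -1 - u/3)
(v(7, 7) + p(E(1, 0)))² = ((-49 - 7*7 + 7*7 + 7*7) + (-1 - ⅓*1))² = ((-49 - 49 + 49 + 49) + (-1 - ⅓))² = (0 - 4/3)² = (-4/3)² = 16/9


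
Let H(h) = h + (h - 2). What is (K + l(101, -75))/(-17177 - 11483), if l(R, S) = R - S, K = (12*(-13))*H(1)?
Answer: -44/7165 ≈ -0.0061410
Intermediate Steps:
H(h) = -2 + 2*h (H(h) = h + (-2 + h) = -2 + 2*h)
K = 0 (K = (12*(-13))*(-2 + 2*1) = -156*(-2 + 2) = -156*0 = 0)
(K + l(101, -75))/(-17177 - 11483) = (0 + (101 - 1*(-75)))/(-17177 - 11483) = (0 + (101 + 75))/(-28660) = (0 + 176)*(-1/28660) = 176*(-1/28660) = -44/7165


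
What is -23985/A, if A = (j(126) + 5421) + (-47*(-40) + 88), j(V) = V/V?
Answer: -4797/1478 ≈ -3.2456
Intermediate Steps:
j(V) = 1
A = 7390 (A = (1 + 5421) + (-47*(-40) + 88) = 5422 + (1880 + 88) = 5422 + 1968 = 7390)
-23985/A = -23985/7390 = -23985*1/7390 = -4797/1478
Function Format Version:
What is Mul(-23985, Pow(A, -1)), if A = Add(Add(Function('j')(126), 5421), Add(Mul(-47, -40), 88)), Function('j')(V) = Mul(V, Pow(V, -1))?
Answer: Rational(-4797, 1478) ≈ -3.2456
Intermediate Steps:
Function('j')(V) = 1
A = 7390 (A = Add(Add(1, 5421), Add(Mul(-47, -40), 88)) = Add(5422, Add(1880, 88)) = Add(5422, 1968) = 7390)
Mul(-23985, Pow(A, -1)) = Mul(-23985, Pow(7390, -1)) = Mul(-23985, Rational(1, 7390)) = Rational(-4797, 1478)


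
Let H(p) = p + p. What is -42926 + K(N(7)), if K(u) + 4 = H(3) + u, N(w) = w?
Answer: -42917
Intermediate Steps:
H(p) = 2*p
K(u) = 2 + u (K(u) = -4 + (2*3 + u) = -4 + (6 + u) = 2 + u)
-42926 + K(N(7)) = -42926 + (2 + 7) = -42926 + 9 = -42917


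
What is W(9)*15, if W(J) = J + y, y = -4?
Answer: 75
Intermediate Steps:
W(J) = -4 + J (W(J) = J - 4 = -4 + J)
W(9)*15 = (-4 + 9)*15 = 5*15 = 75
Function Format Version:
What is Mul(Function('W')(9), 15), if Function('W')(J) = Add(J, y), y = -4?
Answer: 75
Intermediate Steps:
Function('W')(J) = Add(-4, J) (Function('W')(J) = Add(J, -4) = Add(-4, J))
Mul(Function('W')(9), 15) = Mul(Add(-4, 9), 15) = Mul(5, 15) = 75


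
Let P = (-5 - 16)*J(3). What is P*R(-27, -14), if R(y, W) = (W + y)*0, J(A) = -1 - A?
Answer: 0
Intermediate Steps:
R(y, W) = 0
P = 84 (P = (-5 - 16)*(-1 - 1*3) = -21*(-1 - 3) = -21*(-4) = 84)
P*R(-27, -14) = 84*0 = 0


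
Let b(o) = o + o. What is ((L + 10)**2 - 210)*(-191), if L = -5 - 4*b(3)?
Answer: -28841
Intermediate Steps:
b(o) = 2*o
L = -29 (L = -5 - 8*3 = -5 - 4*6 = -5 - 24 = -29)
((L + 10)**2 - 210)*(-191) = ((-29 + 10)**2 - 210)*(-191) = ((-19)**2 - 210)*(-191) = (361 - 210)*(-191) = 151*(-191) = -28841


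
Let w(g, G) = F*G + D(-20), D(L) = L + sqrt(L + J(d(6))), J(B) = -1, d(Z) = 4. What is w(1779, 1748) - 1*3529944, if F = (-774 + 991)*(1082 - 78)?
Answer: 377303300 + I*sqrt(21) ≈ 3.773e+8 + 4.5826*I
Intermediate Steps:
F = 217868 (F = 217*1004 = 217868)
D(L) = L + sqrt(-1 + L) (D(L) = L + sqrt(L - 1) = L + sqrt(-1 + L))
w(g, G) = -20 + 217868*G + I*sqrt(21) (w(g, G) = 217868*G + (-20 + sqrt(-1 - 20)) = 217868*G + (-20 + sqrt(-21)) = 217868*G + (-20 + I*sqrt(21)) = -20 + 217868*G + I*sqrt(21))
w(1779, 1748) - 1*3529944 = (-20 + 217868*1748 + I*sqrt(21)) - 1*3529944 = (-20 + 380833264 + I*sqrt(21)) - 3529944 = (380833244 + I*sqrt(21)) - 3529944 = 377303300 + I*sqrt(21)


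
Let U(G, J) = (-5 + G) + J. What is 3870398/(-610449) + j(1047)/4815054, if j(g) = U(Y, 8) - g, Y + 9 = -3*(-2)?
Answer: -295822452565/46656268242 ≈ -6.3405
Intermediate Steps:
Y = -3 (Y = -9 - 3*(-2) = -9 + 6 = -3)
U(G, J) = -5 + G + J
j(g) = -g (j(g) = (-5 - 3 + 8) - g = 0 - g = -g)
3870398/(-610449) + j(1047)/4815054 = 3870398/(-610449) - 1*1047/4815054 = 3870398*(-1/610449) - 1047*1/4815054 = -552914/87207 - 349/1605018 = -295822452565/46656268242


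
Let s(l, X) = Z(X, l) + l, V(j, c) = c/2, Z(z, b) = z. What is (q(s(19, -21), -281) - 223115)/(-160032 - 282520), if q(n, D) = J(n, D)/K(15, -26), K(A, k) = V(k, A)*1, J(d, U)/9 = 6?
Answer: 1115539/2212760 ≈ 0.50414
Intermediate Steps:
J(d, U) = 54 (J(d, U) = 9*6 = 54)
V(j, c) = c/2 (V(j, c) = c*(1/2) = c/2)
K(A, k) = A/2 (K(A, k) = (A/2)*1 = A/2)
s(l, X) = X + l
q(n, D) = 36/5 (q(n, D) = 54/(((1/2)*15)) = 54/(15/2) = 54*(2/15) = 36/5)
(q(s(19, -21), -281) - 223115)/(-160032 - 282520) = (36/5 - 223115)/(-160032 - 282520) = -1115539/5/(-442552) = -1115539/5*(-1/442552) = 1115539/2212760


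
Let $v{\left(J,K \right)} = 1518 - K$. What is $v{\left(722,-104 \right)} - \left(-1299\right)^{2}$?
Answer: $-1685779$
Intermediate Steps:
$v{\left(722,-104 \right)} - \left(-1299\right)^{2} = \left(1518 - -104\right) - \left(-1299\right)^{2} = \left(1518 + 104\right) - 1687401 = 1622 - 1687401 = -1685779$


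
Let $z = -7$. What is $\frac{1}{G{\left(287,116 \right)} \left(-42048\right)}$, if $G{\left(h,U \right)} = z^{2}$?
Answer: $- \frac{1}{2060352} \approx -4.8535 \cdot 10^{-7}$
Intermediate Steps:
$G{\left(h,U \right)} = 49$ ($G{\left(h,U \right)} = \left(-7\right)^{2} = 49$)
$\frac{1}{G{\left(287,116 \right)} \left(-42048\right)} = \frac{1}{49 \left(-42048\right)} = \frac{1}{49} \left(- \frac{1}{42048}\right) = - \frac{1}{2060352}$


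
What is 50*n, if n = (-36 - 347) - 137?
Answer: -26000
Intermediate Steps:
n = -520 (n = -383 - 137 = -520)
50*n = 50*(-520) = -26000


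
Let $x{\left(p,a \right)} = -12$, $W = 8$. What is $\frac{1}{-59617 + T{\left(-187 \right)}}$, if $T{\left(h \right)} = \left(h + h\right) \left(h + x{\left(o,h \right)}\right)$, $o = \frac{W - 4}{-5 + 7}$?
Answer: $\frac{1}{14809} \approx 6.7526 \cdot 10^{-5}$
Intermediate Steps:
$o = 2$ ($o = \frac{8 - 4}{-5 + 7} = \frac{4}{2} = 4 \cdot \frac{1}{2} = 2$)
$T{\left(h \right)} = 2 h \left(-12 + h\right)$ ($T{\left(h \right)} = \left(h + h\right) \left(h - 12\right) = 2 h \left(-12 + h\right)$)
$\frac{1}{-59617 + T{\left(-187 \right)}} = \frac{1}{-59617 + 2 \left(-187\right) \left(-12 - 187\right)} = \frac{1}{-59617 + 2 \left(-187\right) \left(-199\right)} = \frac{1}{-59617 + 74426} = \frac{1}{14809}$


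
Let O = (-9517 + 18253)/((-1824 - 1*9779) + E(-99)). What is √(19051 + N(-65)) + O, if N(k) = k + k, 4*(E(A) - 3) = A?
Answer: -34944/46499 + √18921 ≈ 136.80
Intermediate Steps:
E(A) = 3 + A/4
N(k) = 2*k
O = -34944/46499 (O = (-9517 + 18253)/((-1824 - 1*9779) + (3 + (¼)*(-99))) = 8736/((-1824 - 9779) + (3 - 99/4)) = 8736/(-11603 - 87/4) = 8736/(-46499/4) = 8736*(-4/46499) = -34944/46499 ≈ -0.75150)
√(19051 + N(-65)) + O = √(19051 + 2*(-65)) - 34944/46499 = √(19051 - 130) - 34944/46499 = √18921 - 34944/46499 = -34944/46499 + √18921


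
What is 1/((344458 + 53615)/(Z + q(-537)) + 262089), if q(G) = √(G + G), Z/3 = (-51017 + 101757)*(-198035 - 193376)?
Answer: 103375059583032985626069614/27093465990366857147420475949267 + 132691*I*√1074/81280397971100571442261427847801 ≈ 3.8155e-6 + 5.35e-26*I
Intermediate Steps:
Z = -59580582420 (Z = 3*((-51017 + 101757)*(-198035 - 193376)) = 3*(50740*(-391411)) = 3*(-19860194140) = -59580582420)
q(G) = √2*√G (q(G) = √(2*G) = √2*√G)
1/((344458 + 53615)/(Z + q(-537)) + 262089) = 1/((344458 + 53615)/(-59580582420 + √2*√(-537)) + 262089) = 1/(398073/(-59580582420 + √2*(I*√537)) + 262089) = 1/(398073/(-59580582420 + I*√1074) + 262089) = 1/(262089 + 398073/(-59580582420 + I*√1074))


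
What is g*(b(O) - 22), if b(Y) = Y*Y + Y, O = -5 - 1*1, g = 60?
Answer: 480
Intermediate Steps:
O = -6 (O = -5 - 1 = -6)
b(Y) = Y + Y² (b(Y) = Y² + Y = Y + Y²)
g*(b(O) - 22) = 60*(-6*(1 - 6) - 22) = 60*(-6*(-5) - 22) = 60*(30 - 22) = 60*8 = 480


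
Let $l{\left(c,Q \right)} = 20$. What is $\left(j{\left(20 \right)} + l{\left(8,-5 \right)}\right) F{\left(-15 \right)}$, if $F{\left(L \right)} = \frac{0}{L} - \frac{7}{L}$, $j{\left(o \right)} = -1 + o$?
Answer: $\frac{91}{5} \approx 18.2$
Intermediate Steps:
$F{\left(L \right)} = - \frac{7}{L}$ ($F{\left(L \right)} = 0 - \frac{7}{L} = - \frac{7}{L}$)
$\left(j{\left(20 \right)} + l{\left(8,-5 \right)}\right) F{\left(-15 \right)} = \left(\left(-1 + 20\right) + 20\right) \left(- \frac{7}{-15}\right) = \left(19 + 20\right) \left(\left(-7\right) \left(- \frac{1}{15}\right)\right) = 39 \cdot \frac{7}{15} = \frac{91}{5}$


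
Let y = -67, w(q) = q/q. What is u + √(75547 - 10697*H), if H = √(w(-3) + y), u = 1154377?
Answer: 1154377 + √(75547 - 10697*I*√66) ≈ 1.1547e+6 - 140.72*I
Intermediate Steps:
w(q) = 1
H = I*√66 (H = √(1 - 67) = √(-66) = I*√66 ≈ 8.124*I)
u + √(75547 - 10697*H) = 1154377 + √(75547 - 10697*I*√66)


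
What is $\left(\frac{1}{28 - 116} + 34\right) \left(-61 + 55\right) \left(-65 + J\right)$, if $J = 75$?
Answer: $- \frac{44865}{22} \approx -2039.3$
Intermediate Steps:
$\left(\frac{1}{28 - 116} + 34\right) \left(-61 + 55\right) \left(-65 + J\right) = \left(\frac{1}{28 - 116} + 34\right) \left(-61 + 55\right) \left(-65 + 75\right) = \left(\frac{1}{-88} + 34\right) \left(\left(-6\right) 10\right) = \left(- \frac{1}{88} + 34\right) \left(-60\right) = \frac{2991}{88} \left(-60\right) = - \frac{44865}{22}$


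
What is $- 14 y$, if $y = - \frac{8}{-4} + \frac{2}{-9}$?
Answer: $- \frac{224}{9} \approx -24.889$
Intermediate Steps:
$y = \frac{16}{9}$ ($y = \left(-8\right) \left(- \frac{1}{4}\right) + 2 \left(- \frac{1}{9}\right) = 2 - \frac{2}{9} = \frac{16}{9} \approx 1.7778$)
$- 14 y = \left(-14\right) \frac{16}{9} = - \frac{224}{9}$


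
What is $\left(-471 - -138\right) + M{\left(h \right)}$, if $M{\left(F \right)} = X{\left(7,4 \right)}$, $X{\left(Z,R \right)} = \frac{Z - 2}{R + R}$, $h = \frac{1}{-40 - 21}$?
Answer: $- \frac{2659}{8} \approx -332.38$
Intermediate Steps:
$h = - \frac{1}{61}$ ($h = \frac{1}{-61} = - \frac{1}{61} \approx -0.016393$)
$X{\left(Z,R \right)} = \frac{-2 + Z}{2 R}$
$M{\left(F \right)} = \frac{5}{8}$ ($M{\left(F \right)} = \frac{-2 + 7}{2 \cdot 4} = \frac{1}{2} \cdot \frac{1}{4} \cdot 5 = \frac{5}{8}$)
$\left(-471 - -138\right) + M{\left(h \right)} = \left(-471 - -138\right) + \frac{5}{8} = \left(-471 + 138\right) + \frac{5}{8} = -333 + \frac{5}{8} = - \frac{2659}{8}$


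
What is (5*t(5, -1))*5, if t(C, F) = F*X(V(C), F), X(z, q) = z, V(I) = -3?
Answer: 75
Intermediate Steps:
t(C, F) = -3*F (t(C, F) = F*(-3) = -3*F)
(5*t(5, -1))*5 = (5*(-3*(-1)))*5 = (5*3)*5 = 15*5 = 75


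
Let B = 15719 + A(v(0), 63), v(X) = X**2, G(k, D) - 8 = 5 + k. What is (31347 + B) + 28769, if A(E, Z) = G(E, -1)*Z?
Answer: 76654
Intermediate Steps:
G(k, D) = 13 + k (G(k, D) = 8 + (5 + k) = 13 + k)
A(E, Z) = Z*(13 + E) (A(E, Z) = (13 + E)*Z = Z*(13 + E))
B = 16538 (B = 15719 + 63*(13 + 0**2) = 15719 + 63*(13 + 0) = 15719 + 63*13 = 15719 + 819 = 16538)
(31347 + B) + 28769 = (31347 + 16538) + 28769 = 47885 + 28769 = 76654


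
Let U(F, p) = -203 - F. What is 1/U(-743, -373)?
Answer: 1/540 ≈ 0.0018519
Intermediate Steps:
1/U(-743, -373) = 1/(-203 - 1*(-743)) = 1/(-203 + 743) = 1/540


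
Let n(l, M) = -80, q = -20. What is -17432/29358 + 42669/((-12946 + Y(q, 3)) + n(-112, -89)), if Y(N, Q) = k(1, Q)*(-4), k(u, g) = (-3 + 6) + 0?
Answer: -246659153/63794934 ≈ -3.8664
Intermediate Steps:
k(u, g) = 3 (k(u, g) = 3 + 0 = 3)
Y(N, Q) = -12 (Y(N, Q) = 3*(-4) = -12)
-17432/29358 + 42669/((-12946 + Y(q, 3)) + n(-112, -89)) = -17432/29358 + 42669/((-12946 - 12) - 80) = -17432*1/29358 + 42669/(-12958 - 80) = -8716/14679 + 42669/(-13038) = -8716/14679 + 42669*(-1/13038) = -8716/14679 - 14223/4346 = -246659153/63794934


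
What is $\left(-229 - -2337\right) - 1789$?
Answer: $319$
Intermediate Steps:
$\left(-229 - -2337\right) - 1789 = \left(-229 + 2337\right) - 1789 = 2108 - 1789 = 319$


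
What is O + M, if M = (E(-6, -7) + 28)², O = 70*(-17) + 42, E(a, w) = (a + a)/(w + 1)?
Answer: -248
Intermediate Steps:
E(a, w) = 2*a/(1 + w) (E(a, w) = (2*a)/(1 + w) = 2*a/(1 + w))
O = -1148 (O = -1190 + 42 = -1148)
M = 900 (M = (2*(-6)/(1 - 7) + 28)² = (2*(-6)/(-6) + 28)² = (2*(-6)*(-⅙) + 28)² = (2 + 28)² = 30² = 900)
O + M = -1148 + 900 = -248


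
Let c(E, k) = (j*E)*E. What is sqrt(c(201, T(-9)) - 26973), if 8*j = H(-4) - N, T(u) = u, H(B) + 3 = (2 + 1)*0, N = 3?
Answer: 3*I*sqrt(25455)/2 ≈ 239.32*I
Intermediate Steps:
H(B) = -3 (H(B) = -3 + (2 + 1)*0 = -3 + 3*0 = -3 + 0 = -3)
j = -3/4 (j = (-3 - 1*3)/8 = (-3 - 3)/8 = (1/8)*(-6) = -3/4 ≈ -0.75000)
c(E, k) = -3*E**2/4 (c(E, k) = (-3*E/4)*E = -3*E**2/4)
sqrt(c(201, T(-9)) - 26973) = sqrt(-3/4*201**2 - 26973) = sqrt(-3/4*40401 - 26973) = sqrt(-121203/4 - 26973) = sqrt(-229095/4) = 3*I*sqrt(25455)/2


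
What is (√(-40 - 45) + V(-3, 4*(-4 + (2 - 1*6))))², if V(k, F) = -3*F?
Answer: (96 + I*√85)² ≈ 9131.0 + 1770.2*I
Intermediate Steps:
(√(-40 - 45) + V(-3, 4*(-4 + (2 - 1*6))))² = (√(-40 - 45) - 12*(-4 + (2 - 1*6)))² = (√(-85) - 12*(-4 + (2 - 6)))² = (I*√85 - 12*(-4 - 4))² = (I*√85 - 12*(-8))² = (I*√85 - 3*(-32))² = (I*√85 + 96)² = (96 + I*√85)²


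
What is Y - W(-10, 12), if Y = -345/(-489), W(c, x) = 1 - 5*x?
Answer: 9732/163 ≈ 59.706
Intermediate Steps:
Y = 115/163 (Y = -345*(-1/489) = 115/163 ≈ 0.70552)
Y - W(-10, 12) = 115/163 - (1 - 5*12) = 115/163 - (1 - 60) = 115/163 - 1*(-59) = 115/163 + 59 = 9732/163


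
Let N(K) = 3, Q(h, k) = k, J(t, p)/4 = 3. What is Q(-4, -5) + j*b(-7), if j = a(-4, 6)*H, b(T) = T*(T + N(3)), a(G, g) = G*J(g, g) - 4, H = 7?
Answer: -10197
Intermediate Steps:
J(t, p) = 12 (J(t, p) = 4*3 = 12)
a(G, g) = -4 + 12*G (a(G, g) = G*12 - 4 = 12*G - 4 = -4 + 12*G)
b(T) = T*(3 + T) (b(T) = T*(T + 3) = T*(3 + T))
j = -364 (j = (-4 + 12*(-4))*7 = (-4 - 48)*7 = -52*7 = -364)
Q(-4, -5) + j*b(-7) = -5 - (-2548)*(3 - 7) = -5 - (-2548)*(-4) = -5 - 364*28 = -5 - 10192 = -10197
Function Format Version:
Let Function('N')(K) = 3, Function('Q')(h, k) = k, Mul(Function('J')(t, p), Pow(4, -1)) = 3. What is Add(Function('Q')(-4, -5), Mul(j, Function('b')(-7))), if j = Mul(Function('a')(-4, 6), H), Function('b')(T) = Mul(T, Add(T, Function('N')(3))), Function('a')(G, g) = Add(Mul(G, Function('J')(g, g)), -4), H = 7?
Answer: -10197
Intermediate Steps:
Function('J')(t, p) = 12 (Function('J')(t, p) = Mul(4, 3) = 12)
Function('a')(G, g) = Add(-4, Mul(12, G)) (Function('a')(G, g) = Add(Mul(G, 12), -4) = Add(Mul(12, G), -4) = Add(-4, Mul(12, G)))
Function('b')(T) = Mul(T, Add(3, T)) (Function('b')(T) = Mul(T, Add(T, 3)) = Mul(T, Add(3, T)))
j = -364 (j = Mul(Add(-4, Mul(12, -4)), 7) = Mul(Add(-4, -48), 7) = Mul(-52, 7) = -364)
Add(Function('Q')(-4, -5), Mul(j, Function('b')(-7))) = Add(-5, Mul(-364, Mul(-7, Add(3, -7)))) = Add(-5, Mul(-364, Mul(-7, -4))) = Add(-5, Mul(-364, 28)) = Add(-5, -10192) = -10197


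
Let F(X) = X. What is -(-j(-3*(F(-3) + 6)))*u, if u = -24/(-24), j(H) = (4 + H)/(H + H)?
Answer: 5/18 ≈ 0.27778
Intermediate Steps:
j(H) = (4 + H)/(2*H) (j(H) = (4 + H)/((2*H)) = (4 + H)*(1/(2*H)) = (4 + H)/(2*H))
u = 1 (u = -24*(-1/24) = 1)
-(-j(-3*(F(-3) + 6)))*u = -(-(4 - 3*(-3 + 6))/(2*((-3*(-3 + 6))))) = -(-(4 - 3*3)/(2*((-3*3)))) = -(-(4 - 9)/(2*(-9))) = -(-(-1)*(-5)/(2*9)) = -(-1*5/18) = -(-5)/18 = -1*(-5/18) = 5/18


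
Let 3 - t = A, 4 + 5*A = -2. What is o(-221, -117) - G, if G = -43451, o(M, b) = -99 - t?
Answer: 216739/5 ≈ 43348.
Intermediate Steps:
A = -6/5 (A = -⅘ + (⅕)*(-2) = -⅘ - ⅖ = -6/5 ≈ -1.2000)
t = 21/5 (t = 3 - 1*(-6/5) = 3 + 6/5 = 21/5 ≈ 4.2000)
o(M, b) = -516/5 (o(M, b) = -99 - 1*21/5 = -99 - 21/5 = -516/5)
o(-221, -117) - G = -516/5 - 1*(-43451) = -516/5 + 43451 = 216739/5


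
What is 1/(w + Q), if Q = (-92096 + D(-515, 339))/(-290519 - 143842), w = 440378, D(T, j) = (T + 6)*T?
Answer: 434361/191282858419 ≈ 2.2708e-6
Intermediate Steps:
D(T, j) = T*(6 + T) (D(T, j) = (6 + T)*T = T*(6 + T))
Q = -170039/434361 (Q = (-92096 - 515*(6 - 515))/(-290519 - 143842) = (-92096 - 515*(-509))/(-434361) = (-92096 + 262135)*(-1/434361) = 170039*(-1/434361) = -170039/434361 ≈ -0.39147)
1/(w + Q) = 1/(440378 - 170039/434361) = 1/(191282858419/434361) = 434361/191282858419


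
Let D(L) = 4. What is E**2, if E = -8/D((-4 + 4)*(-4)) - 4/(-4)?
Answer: 1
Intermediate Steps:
E = -1 (E = -8/4 - 4/(-4) = -8*1/4 - 4*(-1/4) = -2 + 1 = -1)
E**2 = (-1)**2 = 1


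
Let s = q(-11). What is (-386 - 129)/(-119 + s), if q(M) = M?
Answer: 103/26 ≈ 3.9615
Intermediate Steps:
s = -11
(-386 - 129)/(-119 + s) = (-386 - 129)/(-119 - 11) = -515/(-130) = -515*(-1/130) = 103/26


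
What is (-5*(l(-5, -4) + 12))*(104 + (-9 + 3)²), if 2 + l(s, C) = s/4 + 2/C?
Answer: -5775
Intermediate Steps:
l(s, C) = -2 + 2/C + s/4 (l(s, C) = -2 + (s/4 + 2/C) = -2 + (2/C + s/4) = -2 + 2/C + s/4)
(-5*(l(-5, -4) + 12))*(104 + (-9 + 3)²) = (-5*((-2 + 2/(-4) + (¼)*(-5)) + 12))*(104 + (-9 + 3)²) = (-5*((-2 + 2*(-¼) - 5/4) + 12))*(104 + (-6)²) = (-5*((-2 - ½ - 5/4) + 12))*(104 + 36) = -5*(-15/4 + 12)*140 = -5*33/4*140 = -165/4*140 = -5775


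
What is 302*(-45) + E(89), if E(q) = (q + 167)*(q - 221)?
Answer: -47382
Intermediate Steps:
E(q) = (-221 + q)*(167 + q) (E(q) = (167 + q)*(-221 + q) = (-221 + q)*(167 + q))
302*(-45) + E(89) = 302*(-45) + (-36907 + 89² - 54*89) = -13590 + (-36907 + 7921 - 4806) = -13590 - 33792 = -47382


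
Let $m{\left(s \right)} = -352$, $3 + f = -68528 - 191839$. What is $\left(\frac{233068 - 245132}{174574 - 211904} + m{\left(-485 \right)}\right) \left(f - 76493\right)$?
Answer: $\frac{2211184901424}{18665} \approx 1.1847 \cdot 10^{8}$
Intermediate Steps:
$f = -260370$ ($f = -3 - 260367 = -260370$)
$\left(\frac{233068 - 245132}{174574 - 211904} + m{\left(-485 \right)}\right) \left(f - 76493\right) = \left(\frac{233068 - 245132}{174574 - 211904} - 352\right) \left(-260370 - 76493\right) = \left(- \frac{12064}{-37330} - 352\right) \left(-336863\right) = \left(\left(-12064\right) \left(- \frac{1}{37330}\right) - 352\right) \left(-336863\right) = \left(\frac{6032}{18665} - 352\right) \left(-336863\right) = \left(- \frac{6564048}{18665}\right) \left(-336863\right) = \frac{2211184901424}{18665}$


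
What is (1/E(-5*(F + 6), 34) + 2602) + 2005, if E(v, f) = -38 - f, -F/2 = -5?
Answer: 331703/72 ≈ 4607.0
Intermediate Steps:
F = 10 (F = -2*(-5) = 10)
(1/E(-5*(F + 6), 34) + 2602) + 2005 = (1/(-38 - 1*34) + 2602) + 2005 = (1/(-38 - 34) + 2602) + 2005 = (1/(-72) + 2602) + 2005 = (-1/72 + 2602) + 2005 = 187343/72 + 2005 = 331703/72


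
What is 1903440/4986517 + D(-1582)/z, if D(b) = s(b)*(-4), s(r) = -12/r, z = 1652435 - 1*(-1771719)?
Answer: 2577739093461876/6753005143054919 ≈ 0.38172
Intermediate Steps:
z = 3424154 (z = 1652435 + 1771719 = 3424154)
D(b) = 48/b (D(b) = -12/b*(-4) = 48/b)
1903440/4986517 + D(-1582)/z = 1903440/4986517 + (48/(-1582))/3424154 = 1903440*(1/4986517) + (48*(-1/1582))*(1/3424154) = 1903440/4986517 - 24/791*1/3424154 = 1903440/4986517 - 12/1354252907 = 2577739093461876/6753005143054919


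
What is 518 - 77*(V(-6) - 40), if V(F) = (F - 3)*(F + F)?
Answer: -4718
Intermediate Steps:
V(F) = 2*F*(-3 + F) (V(F) = (-3 + F)*(2*F) = 2*F*(-3 + F))
518 - 77*(V(-6) - 40) = 518 - 77*(2*(-6)*(-3 - 6) - 40) = 518 - 77*(2*(-6)*(-9) - 40) = 518 - 77*(108 - 40) = 518 - 77*68 = 518 - 1*5236 = 518 - 5236 = -4718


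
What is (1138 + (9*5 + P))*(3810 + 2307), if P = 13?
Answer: 7315932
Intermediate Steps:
(1138 + (9*5 + P))*(3810 + 2307) = (1138 + (9*5 + 13))*(3810 + 2307) = (1138 + (45 + 13))*6117 = (1138 + 58)*6117 = 1196*6117 = 7315932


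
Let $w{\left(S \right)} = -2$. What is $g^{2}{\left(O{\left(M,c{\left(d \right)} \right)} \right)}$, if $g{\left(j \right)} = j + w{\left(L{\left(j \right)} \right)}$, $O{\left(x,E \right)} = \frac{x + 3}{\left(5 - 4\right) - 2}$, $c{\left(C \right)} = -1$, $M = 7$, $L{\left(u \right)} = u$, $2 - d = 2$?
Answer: $144$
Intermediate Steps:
$d = 0$ ($d = 2 - 2 = 0$)
$O{\left(x,E \right)} = -3 - x$ ($O{\left(x,E \right)} = \frac{3 + x}{\left(5 - 4\right) - 2} = \frac{3 + x}{1 - 2} = \frac{3 + x}{-1} = \left(3 + x\right) \left(-1\right) = -3 - x$)
$g{\left(j \right)} = -2 + j$ ($g{\left(j \right)} = j - 2 = -2 + j$)
$g^{2}{\left(O{\left(M,c{\left(d \right)} \right)} \right)} = \left(-2 - 10\right)^{2} = \left(-12\right)^{2} = 144$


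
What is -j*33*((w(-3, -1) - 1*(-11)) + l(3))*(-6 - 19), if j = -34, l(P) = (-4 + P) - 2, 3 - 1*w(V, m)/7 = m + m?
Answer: -1206150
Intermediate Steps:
w(V, m) = 21 - 14*m (w(V, m) = 21 - 7*(m + m) = 21 - 14*m)
l(P) = -6 + P
-j*33*((w(-3, -1) - 1*(-11)) + l(3))*(-6 - 19) = -(-34*33)*(((21 - 14*(-1)) - 1*(-11)) + (-6 + 3))*(-6 - 19) = -(-1122)*(((21 + 14) + 11) - 3)*(-25) = -(-1122)*((35 + 11) - 3)*(-25) = -(-1122)*(46 - 3)*(-25) = -(-1122)*43*(-25) = -(-1122)*(-1075) = -1*1206150 = -1206150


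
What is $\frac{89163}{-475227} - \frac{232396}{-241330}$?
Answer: $\frac{4940174839}{6371473995} \approx 0.77536$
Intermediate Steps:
$\frac{89163}{-475227} - \frac{232396}{-241330} = 89163 \left(- \frac{1}{475227}\right) - - \frac{116198}{120665} = - \frac{9907}{52803} + \frac{116198}{120665} = \frac{4940174839}{6371473995}$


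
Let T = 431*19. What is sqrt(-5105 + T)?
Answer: 2*sqrt(771) ≈ 55.534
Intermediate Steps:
T = 8189
sqrt(-5105 + T) = sqrt(-5105 + 8189) = sqrt(3084) = 2*sqrt(771)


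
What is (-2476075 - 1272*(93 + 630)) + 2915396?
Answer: -480335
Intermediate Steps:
(-2476075 - 1272*(93 + 630)) + 2915396 = (-2476075 - 1272*723) + 2915396 = (-2476075 - 919656) + 2915396 = -3395731 + 2915396 = -480335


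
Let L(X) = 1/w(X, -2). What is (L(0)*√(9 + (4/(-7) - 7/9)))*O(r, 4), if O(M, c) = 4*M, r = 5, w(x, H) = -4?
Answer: -5*√3374/21 ≈ -13.830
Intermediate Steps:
L(X) = -¼ (L(X) = 1/(-4) = -¼)
(L(0)*√(9 + (4/(-7) - 7/9)))*O(r, 4) = (-√(9 + (4/(-7) - 7/9))/4)*(4*5) = -√(9 + (4*(-⅐) - 7*⅑))/4*20 = -√(9 + (-4/7 - 7/9))/4*20 = -√(9 - 85/63)/4*20 = -√3374/84*20 = -5*√3374/21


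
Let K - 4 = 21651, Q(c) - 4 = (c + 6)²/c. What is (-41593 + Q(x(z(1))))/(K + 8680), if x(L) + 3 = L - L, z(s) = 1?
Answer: -41592/30335 ≈ -1.3711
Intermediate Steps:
x(L) = -3 (x(L) = -3 + (L - L) = -3 + 0 = -3)
Q(c) = 4 + (6 + c)²/c (Q(c) = 4 + (c + 6)²/c = 4 + (6 + c)²/c)
K = 21655 (K = 4 + 21651 = 21655)
(-41593 + Q(x(z(1))))/(K + 8680) = (-41593 + (4 + (6 - 3)²/(-3)))/(21655 + 8680) = (-41593 + (4 - ⅓*3²))/30335 = (-41593 + (4 - ⅓*9))*(1/30335) = (-41593 + (4 - 3))*(1/30335) = (-41593 + 1)*(1/30335) = -41592*1/30335 = -41592/30335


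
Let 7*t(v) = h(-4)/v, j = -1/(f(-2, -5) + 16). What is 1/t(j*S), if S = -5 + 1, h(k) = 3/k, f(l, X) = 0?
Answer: -7/3 ≈ -2.3333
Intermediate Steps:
S = -4
j = -1/16 (j = -1/(0 + 16) = -1/16 ≈ -0.062500)
t(v) = -3/(28*v) (t(v) = ((3/(-4))/v)/7 = ((3*(-¼))/v)/7 = (-3/(4*v))/7 = -3/(28*v))
1/t(j*S) = 1/(-3/(28*((-1/16*(-4))))) = 1/(-3/(28*¼)) = 1/(-3/28*4) = 1/(-3/7) = -7/3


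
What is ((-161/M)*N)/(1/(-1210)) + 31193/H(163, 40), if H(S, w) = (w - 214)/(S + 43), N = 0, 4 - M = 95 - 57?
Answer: -3212879/87 ≈ -36930.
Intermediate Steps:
M = -34 (M = 4 - (95 - 57) = 4 - 1*38 = 4 - 38 = -34)
H(S, w) = (-214 + w)/(43 + S)
((-161/M)*N)/(1/(-1210)) + 31193/H(163, 40) = (-161/(-34)*0)/(1/(-1210)) + 31193/(((-214 + 40)/(43 + 163))) = (-161*(-1/34)*0)/(-1/1210) + 31193/((-174/206)) = ((161/34)*0)*(-1210) + 31193/(((1/206)*(-174))) = 0*(-1210) + 31193/(-87/103) = 0 + 31193*(-103/87) = 0 - 3212879/87 = -3212879/87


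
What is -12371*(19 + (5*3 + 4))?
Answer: -470098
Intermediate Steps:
-12371*(19 + (5*3 + 4)) = -12371*(19 + (15 + 4)) = -12371*(19 + 19) = -12371*38 = -470098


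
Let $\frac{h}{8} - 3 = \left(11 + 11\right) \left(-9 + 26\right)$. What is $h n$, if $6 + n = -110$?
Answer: $-349856$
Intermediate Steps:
$n = -116$ ($n = -6 - 110 = -116$)
$h = 3016$ ($h = 24 + 8 \left(11 + 11\right) \left(-9 + 26\right) = 24 + 8 \cdot 22 \cdot 17 = 24 + 8 \cdot 374 = 24 + 2992 = 3016$)
$h n = 3016 \left(-116\right) = -349856$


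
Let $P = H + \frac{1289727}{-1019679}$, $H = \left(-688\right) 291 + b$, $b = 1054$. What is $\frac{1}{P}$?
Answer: $- \frac{339893}{67691480431} \approx -5.0212 \cdot 10^{-6}$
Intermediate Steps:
$H = -199154$ ($H = \left(-688\right) 291 + 1054 = -200208 + 1054 = -199154$)
$P = - \frac{67691480431}{339893}$ ($P = -199154 + \frac{1289727}{-1019679} = -199154 + 1289727 \left(- \frac{1}{1019679}\right) = -199154 - \frac{429909}{339893} = - \frac{67691480431}{339893} \approx -1.9916 \cdot 10^{5}$)
$\frac{1}{P} = \frac{1}{- \frac{67691480431}{339893}} = - \frac{339893}{67691480431}$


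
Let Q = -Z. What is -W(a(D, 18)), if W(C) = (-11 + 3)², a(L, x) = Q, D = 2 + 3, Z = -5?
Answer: -64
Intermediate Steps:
Q = 5 (Q = -1*(-5) = 5)
D = 5
a(L, x) = 5
W(C) = 64 (W(C) = (-8)² = 64)
-W(a(D, 18)) = -1*64 = -64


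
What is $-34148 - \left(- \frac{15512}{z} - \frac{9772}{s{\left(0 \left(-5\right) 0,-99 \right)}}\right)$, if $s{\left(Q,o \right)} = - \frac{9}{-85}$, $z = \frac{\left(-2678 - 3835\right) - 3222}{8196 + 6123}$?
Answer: $\frac{1031720576}{29205} \approx 35327.0$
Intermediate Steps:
$z = - \frac{3245}{4773}$ ($z = \frac{\left(-2678 - 3835\right) - 3222}{14319} = \left(-6513 - 3222\right) \frac{1}{14319} = \left(-9735\right) \frac{1}{14319} = - \frac{3245}{4773} \approx -0.67987$)
$s{\left(Q,o \right)} = \frac{9}{85}$ ($s{\left(Q,o \right)} = \left(-9\right) \left(- \frac{1}{85}\right) = \frac{9}{85}$)
$-34148 - \left(- \frac{15512}{z} - \frac{9772}{s{\left(0 \left(-5\right) 0,-99 \right)}}\right) = -34148 - \left(- \frac{15512}{- \frac{3245}{4773}} - \frac{9772}{\frac{9}{85}}\right) = -34148 - \left(\left(-15512\right) \left(- \frac{4773}{3245}\right) - \frac{830620}{9}\right) = -34148 - \left(\frac{74038776}{3245} - \frac{830620}{9}\right) = -34148 - - \frac{2029012916}{29205} = -34148 + \frac{2029012916}{29205} = \frac{1031720576}{29205}$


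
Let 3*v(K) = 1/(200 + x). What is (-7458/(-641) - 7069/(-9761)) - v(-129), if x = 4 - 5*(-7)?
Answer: 55438469138/4486126317 ≈ 12.358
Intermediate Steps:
x = 39 (x = 4 + 35 = 39)
v(K) = 1/717 (v(K) = 1/(3*(200 + 39)) = (⅓)/239 = (⅓)*(1/239) = 1/717)
(-7458/(-641) - 7069/(-9761)) - v(-129) = (-7458/(-641) - 7069/(-9761)) - 1*1/717 = (-7458*(-1/641) - 7069*(-1/9761)) - 1/717 = (7458/641 + 7069/9761) - 1/717 = 77328767/6256801 - 1/717 = 55438469138/4486126317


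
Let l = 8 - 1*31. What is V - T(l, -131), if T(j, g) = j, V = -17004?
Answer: -16981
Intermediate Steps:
l = -23 (l = 8 - 31 = -23)
V - T(l, -131) = -17004 - 1*(-23) = -17004 + 23 = -16981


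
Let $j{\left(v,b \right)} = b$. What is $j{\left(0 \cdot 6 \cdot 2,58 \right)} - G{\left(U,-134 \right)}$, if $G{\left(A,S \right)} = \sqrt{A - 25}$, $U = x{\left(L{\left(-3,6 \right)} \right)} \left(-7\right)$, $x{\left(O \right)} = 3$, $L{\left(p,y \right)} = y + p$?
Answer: $58 - i \sqrt{46} \approx 58.0 - 6.7823 i$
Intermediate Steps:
$L{\left(p,y \right)} = p + y$
$U = -21$ ($U = 3 \left(-7\right) = -21$)
$G{\left(A,S \right)} = \sqrt{-25 + A}$
$j{\left(0 \cdot 6 \cdot 2,58 \right)} - G{\left(U,-134 \right)} = 58 - \sqrt{-25 - 21} = 58 - \sqrt{-46} = 58 - i \sqrt{46}$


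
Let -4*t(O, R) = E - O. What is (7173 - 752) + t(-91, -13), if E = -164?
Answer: 25757/4 ≈ 6439.3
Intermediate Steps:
t(O, R) = 41 + O/4 (t(O, R) = -(-164 - O)/4 = 41 + O/4)
(7173 - 752) + t(-91, -13) = (7173 - 752) + (41 + (¼)*(-91)) = 6421 + (41 - 91/4) = 6421 + 73/4 = 25757/4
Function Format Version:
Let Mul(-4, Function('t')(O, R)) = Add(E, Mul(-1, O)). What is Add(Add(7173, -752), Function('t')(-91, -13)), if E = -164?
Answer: Rational(25757, 4) ≈ 6439.3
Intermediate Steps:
Function('t')(O, R) = Add(41, Mul(Rational(1, 4), O)) (Function('t')(O, R) = Mul(Rational(-1, 4), Add(-164, Mul(-1, O))) = Add(41, Mul(Rational(1, 4), O)))
Add(Add(7173, -752), Function('t')(-91, -13)) = Add(Add(7173, -752), Add(41, Mul(Rational(1, 4), -91))) = Add(6421, Add(41, Rational(-91, 4))) = Add(6421, Rational(73, 4)) = Rational(25757, 4)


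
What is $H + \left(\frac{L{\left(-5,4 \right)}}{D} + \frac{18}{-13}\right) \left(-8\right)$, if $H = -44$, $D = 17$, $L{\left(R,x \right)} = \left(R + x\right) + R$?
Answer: $- \frac{6652}{221} \approx -30.1$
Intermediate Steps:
$L{\left(R,x \right)} = x + 2 R$
$H + \left(\frac{L{\left(-5,4 \right)}}{D} + \frac{18}{-13}\right) \left(-8\right) = -44 + \left(\frac{4 + 2 \left(-5\right)}{17} + \frac{18}{-13}\right) \left(-8\right) = -44 + \left(\left(4 - 10\right) \frac{1}{17} + 18 \left(- \frac{1}{13}\right)\right) \left(-8\right) = -44 + \left(\left(-6\right) \frac{1}{17} - \frac{18}{13}\right) \left(-8\right) = -44 + \left(- \frac{6}{17} - \frac{18}{13}\right) \left(-8\right) = -44 - - \frac{3072}{221} = -44 + \frac{3072}{221} = - \frac{6652}{221}$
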